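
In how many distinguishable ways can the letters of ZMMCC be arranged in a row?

The 5 letters of ZMMCC have repeats: C appearing twice and M appearing twice.
The number of distinct arrangements is 5!/(2!·2!) = 120/4 = 30.

30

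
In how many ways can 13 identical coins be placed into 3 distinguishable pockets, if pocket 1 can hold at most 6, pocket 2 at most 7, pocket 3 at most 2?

Ignoring the caps, the number of non-negative solutions to x_1+…+x_3 = 13 is C(15,2) = 105.
Subtract solutions that violate a single cap (substitute x_i' = x_i − (cap_i+1)): x_1 ≥ 7 gives C(8,2) = 28; x_2 ≥ 8 gives C(7,2) = 21; x_3 ≥ 3 gives C(12,2) = 66. Together 115.
Add back pairs where two caps are both exceeded: 0 + 10 + 6 = 16.
By inclusion–exclusion the count is 105 − 115 + 16 = 6.

6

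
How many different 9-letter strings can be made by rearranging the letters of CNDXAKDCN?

45360

Letter multiplicities in CNDXAKDCN: A×1, C×2, D×2, K×1, N×2, X×1.
So there are 9! / (2!·2!·2!) = 45360 distinguishable arrangements.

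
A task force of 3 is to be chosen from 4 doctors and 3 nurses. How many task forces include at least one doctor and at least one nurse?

30

Total 3-person selections from all 7: C(7,3) = 35.
Selections missing a whole group: no doctors → C(3,3) = 1; no nurses → C(4,3) = 4.
Both groups omitted at once is impossible, so 35 − 5 = 30.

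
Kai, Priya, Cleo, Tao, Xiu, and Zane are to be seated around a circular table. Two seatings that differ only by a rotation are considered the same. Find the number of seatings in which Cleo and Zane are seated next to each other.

Treat {Cleo, Zane} as one unit (2 internal orders) and seat the resulting 5 units around the table: (4)! circular arrangements.
So 2 × (4)! = 2 × 24 = 48.

48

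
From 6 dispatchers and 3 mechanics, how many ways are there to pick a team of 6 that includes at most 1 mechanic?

Split by how many mechanics are chosen (0 through 1).
Sum: C(3,0)·C(6,6) + C(3,1)·C(6,5) = 1 + 18 = 19.

19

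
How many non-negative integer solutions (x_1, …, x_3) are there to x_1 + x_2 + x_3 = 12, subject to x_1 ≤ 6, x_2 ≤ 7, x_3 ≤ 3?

Ignoring the caps, the number of non-negative solutions to x_1+…+x_3 = 12 is C(14,2) = 91.
Subtract solutions that violate a single cap (substitute x_i' = x_i − (cap_i+1)): x_1 ≥ 7 gives C(7,2) = 21; x_2 ≥ 8 gives C(6,2) = 15; x_3 ≥ 4 gives C(10,2) = 45. Together 81.
Add back pairs where two caps are both exceeded: 0 + 3 + 1 = 4.
By inclusion–exclusion the count is 91 − 81 + 4 = 14.

14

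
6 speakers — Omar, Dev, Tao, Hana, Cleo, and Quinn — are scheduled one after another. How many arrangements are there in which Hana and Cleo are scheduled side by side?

Treat {Hana, Cleo} as a single unit. There are 5 units to order, and the pair itself can be ordered 2 ways.
So the count is 2·(5)! = 240.

240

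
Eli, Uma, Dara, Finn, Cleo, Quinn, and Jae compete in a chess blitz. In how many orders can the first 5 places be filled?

2520

There are 7 choices for 1st place, 6 for 2nd, and so on down to 3 for position 5.
That gives 7 × 6 × 5 × 4 × 3 = 2520.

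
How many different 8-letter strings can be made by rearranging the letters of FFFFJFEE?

168

Letter multiplicities in FFFFJFEE: E×2, F×5, J×1.
So there are 8! / (5!·2!) = 168 distinguishable arrangements.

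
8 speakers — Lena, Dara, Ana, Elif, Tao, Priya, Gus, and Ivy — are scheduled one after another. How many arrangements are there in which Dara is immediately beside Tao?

10080

Glue Dara and Tao into one block (2 internal orders), leaving 7 units to arrange in a row.
That gives 2 × 7! = 2 × 5040 = 10080.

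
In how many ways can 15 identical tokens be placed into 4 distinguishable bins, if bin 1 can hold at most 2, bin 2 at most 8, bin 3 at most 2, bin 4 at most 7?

27

Ignoring the caps, the number of non-negative solutions to x_1+…+x_4 = 15 is C(18,3) = 816.
Subtract solutions that violate a single cap (substitute x_i' = x_i − (cap_i+1)): x_1 ≥ 3 gives C(15,3) = 455; x_2 ≥ 9 gives C(9,3) = 84; x_3 ≥ 3 gives C(15,3) = 455; x_4 ≥ 8 gives C(10,3) = 120. Together 1114.
Add back pairs where two caps are both exceeded: 20 + 220 + 35 + 20 + 0 + 35 = 330.
Subtract triples: 1 + 0 + 4 + 0 = 5.
By inclusion–exclusion the count is 816 − 1114 + 330 − 5 = 27.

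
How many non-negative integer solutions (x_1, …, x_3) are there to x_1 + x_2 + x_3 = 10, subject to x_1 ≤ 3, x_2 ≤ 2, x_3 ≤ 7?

Ignoring the caps, the number of non-negative solutions to x_1+…+x_3 = 10 is C(12,2) = 66.
Subtract solutions that violate a single cap (substitute x_i' = x_i − (cap_i+1)): x_1 ≥ 4 gives C(8,2) = 28; x_2 ≥ 3 gives C(9,2) = 36; x_3 ≥ 8 gives C(4,2) = 6. Together 70.
Add back pairs where two caps are both exceeded: 10 + 0 + 0 = 10.
By inclusion–exclusion the count is 66 − 70 + 10 = 6.

6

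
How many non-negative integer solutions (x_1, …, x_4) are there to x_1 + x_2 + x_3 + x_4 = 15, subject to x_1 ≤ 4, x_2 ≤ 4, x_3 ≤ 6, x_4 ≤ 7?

Without the upper bounds there are C(18,3) = 816 ways to split 15 among 4 variables.
Subtract solutions that violate a single cap (substitute x_i' = x_i − (cap_i+1)): x_1 ≥ 5 gives C(13,3) = 286; x_2 ≥ 5 gives C(13,3) = 286; x_3 ≥ 7 gives C(11,3) = 165; x_4 ≥ 8 gives C(10,3) = 120. Together 857.
Add back pairs where two caps are both exceeded: 56 + 20 + 10 + 20 + 10 + 1 = 117.
By inclusion–exclusion the count is 816 − 857 + 117 = 76.

76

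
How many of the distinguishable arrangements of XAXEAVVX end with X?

With the last slot taken by X, it remains to arrange the other 7 letters (AXEAVVX).
Those 7 letters have A appearing twice, V appearing twice, and X appearing twice, giving (7)!/(2!·2!·2!) = 630.

630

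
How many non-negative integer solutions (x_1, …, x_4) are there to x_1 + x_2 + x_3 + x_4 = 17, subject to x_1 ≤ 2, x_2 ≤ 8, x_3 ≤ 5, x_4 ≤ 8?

Ignoring the caps, the number of non-negative solutions to x_1+…+x_4 = 17 is C(20,3) = 1140.
Subtract solutions that violate a single cap (substitute x_i' = x_i − (cap_i+1)): x_1 ≥ 3 gives C(17,3) = 680; x_2 ≥ 9 gives C(11,3) = 165; x_3 ≥ 6 gives C(14,3) = 364; x_4 ≥ 9 gives C(11,3) = 165. Together 1374.
Add back pairs where two caps are both exceeded: 56 + 165 + 56 + 10 + 0 + 10 = 297.
By inclusion–exclusion the count is 1140 − 1374 + 297 = 63.

63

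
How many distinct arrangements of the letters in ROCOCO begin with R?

10

Fix R in the first position and arrange the remaining 5 letters.
Those 5 letters have C appearing twice and O appearing 3 times, giving (5)!/(3!·2!) = 10.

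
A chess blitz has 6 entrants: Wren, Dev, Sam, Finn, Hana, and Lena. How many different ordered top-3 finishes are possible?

120

There are 6 choices for 1st place, 5 for 2nd, and 4 for 3rd.
That gives 6 × 5 × 4 = 120.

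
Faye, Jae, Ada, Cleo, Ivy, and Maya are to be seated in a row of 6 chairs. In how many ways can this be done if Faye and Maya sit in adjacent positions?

240

Place the 4 others and the Faye-Maya pair as 5 objects in a line; the pair has 2 internal arrangements.
That gives 2 × 5! = 2 × 120 = 240.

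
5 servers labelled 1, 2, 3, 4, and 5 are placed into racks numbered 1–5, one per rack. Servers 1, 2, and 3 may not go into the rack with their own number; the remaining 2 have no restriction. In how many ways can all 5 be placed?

64

Let Aᵢ (for i ∈ {1, 2, 3}) be the placements that put server i in its forbidden rack. Any j of these fix j positions, leaving (5−j)! ways to fill the rest, and there are C(3,j) ways to pick which j.
By inclusion–exclusion, the number of valid placements is Σ_{j=0}^{3} (−1)^j C(3,j)·(5−j)!.
Computing: 120 − 72 + 18 − 2 = 64.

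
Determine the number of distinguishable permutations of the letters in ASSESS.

Letter multiplicities in ASSESS: A×1, E×1, S×4.
Dividing 6! = 720 by 4! = 24 for the repeated letters gives 30.

30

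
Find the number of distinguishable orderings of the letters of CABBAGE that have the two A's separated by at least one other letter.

900

Total arrangements of CABBAGE: 7!/(2!·2!) = 1260.
Arrangements with the A's together: treat AA as one letter, giving (6)!/(2!) = 360.
Hence 1260 − 360 = 900.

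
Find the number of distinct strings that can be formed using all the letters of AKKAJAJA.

Letter multiplicities in AKKAJAJA: A×4, J×2, K×2.
Dividing 8! = 40320 by 4!·2!·2! = 96 for the repeated letters gives 420.

420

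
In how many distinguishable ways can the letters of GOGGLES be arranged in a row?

The 7 letters of GOGGLES have repeats: G appearing 3 times.
The number of distinct arrangements is 7!/(3!) = 5040/6 = 840.

840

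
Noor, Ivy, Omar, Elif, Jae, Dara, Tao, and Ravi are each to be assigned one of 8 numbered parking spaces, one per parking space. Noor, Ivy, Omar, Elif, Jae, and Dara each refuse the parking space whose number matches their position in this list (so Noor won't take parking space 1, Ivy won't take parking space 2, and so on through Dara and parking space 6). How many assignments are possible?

18806

Let Aᵢ (for 1 ≤ i ≤ 6) be the placements that put person i in their forbidden parking space. Any j of these fix j positions, leaving (8−j)! ways to fill the rest, and there are C(6,j) ways to pick which j.
By inclusion–exclusion, the number of valid placements is Σ_{j=0}^{6} (−1)^j C(6,j)·(8−j)!.
Computing: 40320 − 30240 + 10800 − 2400 + 360 − 36 + 2 = 18806.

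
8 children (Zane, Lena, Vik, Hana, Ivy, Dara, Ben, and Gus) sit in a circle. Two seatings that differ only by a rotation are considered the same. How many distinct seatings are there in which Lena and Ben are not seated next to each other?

3600

Without the restriction there are (7)! = 5040 seatings.
Those with Lena next to Ben: fuse the pair into one unit and seat 7 units around a circle — 2·(6)! = 1440.
Subtracting, 5040 − 1440 = 3600.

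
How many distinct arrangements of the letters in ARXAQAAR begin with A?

Fix A in the first position and arrange the remaining 7 letters.
Those 7 letters have A appearing 3 times and R appearing twice, giving (7)!/(3!·2!) = 420.

420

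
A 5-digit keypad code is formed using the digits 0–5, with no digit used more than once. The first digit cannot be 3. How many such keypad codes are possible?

The first digit has 6−1 = 5 choices (anything except 3).
The remaining 4 digits are filled from the other 5 symbols without repetition: 5 × 4 × 3 × 2 = 120.
Total: 5 × 120 = 600.

600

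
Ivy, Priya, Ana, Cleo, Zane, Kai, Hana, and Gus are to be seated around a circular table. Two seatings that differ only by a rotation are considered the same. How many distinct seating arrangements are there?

Fix one person's seat to break rotational symmetry; the remaining 7 people can be arranged in (7)! = 5040 ways.

5040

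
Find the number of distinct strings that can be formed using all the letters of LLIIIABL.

Letter multiplicities in LLIIIABL: A×1, B×1, I×3, L×3.
So there are 8! / (3!·3!) = 1120 distinguishable arrangements.

1120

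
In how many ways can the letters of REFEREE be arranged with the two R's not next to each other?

75

Total arrangements of REFEREE: 7!/(4!·2!) = 105.
Arrangements with the R's together: treat RR as one letter, giving (6)!/(4!) = 30.
Hence 105 − 30 = 75.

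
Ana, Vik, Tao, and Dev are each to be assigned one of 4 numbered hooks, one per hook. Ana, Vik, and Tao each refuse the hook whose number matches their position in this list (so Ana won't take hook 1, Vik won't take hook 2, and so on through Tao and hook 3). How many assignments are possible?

11

Let Aᵢ (for i ∈ {1, 2, 3}) be the placements that put person i in their forbidden hook. Any j of these fix j positions, leaving (4−j)! ways to fill the rest, and there are C(3,j) ways to pick which j.
By inclusion–exclusion, the number of valid placements is Σ_{j=0}^{3} (−1)^j C(3,j)·(4−j)!.
Computing: 24 − 18 + 6 − 1 = 11.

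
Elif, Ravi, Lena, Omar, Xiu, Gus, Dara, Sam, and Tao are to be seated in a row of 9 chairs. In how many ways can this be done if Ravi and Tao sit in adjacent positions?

Glue Ravi and Tao into one block (2 internal orders), leaving 8 units to arrange in a row.
So the count is 2·(8)! = 80640.

80640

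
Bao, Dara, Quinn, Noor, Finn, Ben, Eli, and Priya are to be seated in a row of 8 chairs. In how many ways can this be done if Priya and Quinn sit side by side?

10080

Glue Priya and Quinn into one block (2 internal orders), leaving 7 units to arrange in a row.
So the count is 2·(7)! = 10080.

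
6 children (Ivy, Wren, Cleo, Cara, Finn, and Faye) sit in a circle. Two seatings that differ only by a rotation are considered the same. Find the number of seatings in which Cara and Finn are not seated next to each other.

72

Without the restriction there are (5)! = 120 seatings.
Those with Cara next to Finn: fuse the pair into one unit and seat 5 units around a circle — 2·(4)! = 48.
Subtracting, 120 − 48 = 72.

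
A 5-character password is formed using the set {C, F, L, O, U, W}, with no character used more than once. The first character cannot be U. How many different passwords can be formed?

600

The first character has 6−1 = 5 choices (anything except U).
The remaining 4 characters are filled from the other 5 symbols without repetition: 5 × 4 × 3 × 2 = 120.
Total: 5 × 120 = 600.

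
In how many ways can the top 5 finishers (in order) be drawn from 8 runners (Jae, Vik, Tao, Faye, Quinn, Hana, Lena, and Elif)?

This is an ordered selection of 5 from 8: P(8,5).
That gives 8 × 7 × 6 × 5 × 4 = 6720.

6720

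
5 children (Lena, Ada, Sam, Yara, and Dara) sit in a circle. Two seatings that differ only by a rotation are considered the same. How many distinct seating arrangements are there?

Around a circle, 5 distinct people have 5!/5 = (4)! = 24 rotationally distinct seatings.

24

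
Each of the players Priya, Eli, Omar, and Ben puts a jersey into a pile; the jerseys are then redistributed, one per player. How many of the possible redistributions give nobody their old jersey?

This is the derangement count D_4: permutations of 4 items with no fixed point.
By inclusion–exclusion this is Σ_{j=0}^{4} (−1)^j C(4,j)·(4−j)!.
Computing: 24 − 24 + 12 − 4 + 1 = 9.

9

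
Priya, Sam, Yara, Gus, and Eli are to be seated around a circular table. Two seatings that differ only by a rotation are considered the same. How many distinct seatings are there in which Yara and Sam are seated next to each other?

Glue Yara and Sam into a block (2 internal orders). Seating 4 units around a circle gives (3)! arrangements.
So 2 × (3)! = 2 × 6 = 12.

12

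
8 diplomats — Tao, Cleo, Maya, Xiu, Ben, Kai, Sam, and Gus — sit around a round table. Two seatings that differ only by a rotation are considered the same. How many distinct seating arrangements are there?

Around a circle, 8 distinct people have 8!/8 = (7)! = 5040 rotationally distinct seatings.

5040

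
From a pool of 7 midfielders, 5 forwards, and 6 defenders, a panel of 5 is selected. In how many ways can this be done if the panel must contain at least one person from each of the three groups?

6055

Unrestricted: C(18,5) = 8568 ways to pick any 5 of the 18.
Subtract selections that omit an entire group: no midfielders → C(11,5) = 462; no forwards → C(13,5) = 1287; no defenders → C(12,5) = 792.
Add back selections omitting two groups (i.e. drawn from a single group): C(7,5) + C(5,5) + C(6,5) = 28.
By inclusion–exclusion: 8568 − 2541 + 28 = 6055.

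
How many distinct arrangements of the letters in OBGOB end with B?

12

With the last slot taken by B, it remains to arrange the other 4 letters (OGOB).
Those 4 letters have O appearing twice, giving (4)!/(2!) = 12.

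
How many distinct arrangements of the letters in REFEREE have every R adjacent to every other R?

Treat the 2 copies of R as a single block. The multiset to arrange is then {RR, E, E, E, E, F}, 6 items in all.
That gives (6)!/(4!) = 30 arrangements.

30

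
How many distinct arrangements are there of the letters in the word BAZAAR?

Letter multiplicities in BAZAAR: A×3, B×1, R×1, Z×1.
The number of distinct arrangements is 6!/(3!) = 720/6 = 120.

120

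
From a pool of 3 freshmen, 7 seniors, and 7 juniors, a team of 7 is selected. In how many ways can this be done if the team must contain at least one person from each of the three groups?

With no constraint there are C(17,7) = 19448 possible selections.
Selections missing a whole group: no freshmen → C(14,7) = 3432; no seniors → C(10,7) = 120; no juniors → C(10,7) = 120.
Add back selections omitting two groups (i.e. drawn from a single group): C(3,7) + C(7,7) + C(7,7) = 2.
By inclusion–exclusion: 19448 − 3672 + 2 = 15778.

15778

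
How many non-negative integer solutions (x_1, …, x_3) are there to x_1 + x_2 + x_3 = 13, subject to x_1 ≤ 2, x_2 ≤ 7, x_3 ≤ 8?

Without the upper bounds there are C(15,2) = 105 ways to split 13 among 3 variables.
Subtract solutions that violate a single cap (substitute x_i' = x_i − (cap_i+1)): x_1 ≥ 3 gives C(12,2) = 66; x_2 ≥ 8 gives C(7,2) = 21; x_3 ≥ 9 gives C(6,2) = 15. Together 102.
Add back pairs where two caps are both exceeded: 6 + 3 + 0 = 9.
By inclusion–exclusion the count is 105 − 102 + 9 = 12.

12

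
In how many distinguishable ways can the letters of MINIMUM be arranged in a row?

The 7 letters of MINIMUM have repeats: I appearing twice and M appearing 3 times.
So there are 7! / (3!·2!) = 420 distinguishable arrangements.

420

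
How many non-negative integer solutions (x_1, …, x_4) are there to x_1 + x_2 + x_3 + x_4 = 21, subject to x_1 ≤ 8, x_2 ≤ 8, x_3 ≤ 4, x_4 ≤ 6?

By stars and bars, unrestricted non-negative solutions to x_1+…+x_4 = 21 number C(21+3,3) = 2024.
Subtract solutions that violate a single cap (substitute x_i' = x_i − (cap_i+1)): x_1 ≥ 9 gives C(15,3) = 455; x_2 ≥ 9 gives C(15,3) = 455; x_3 ≥ 5 gives C(19,3) = 969; x_4 ≥ 7 gives C(17,3) = 680. Together 2559.
Add back pairs where two caps are both exceeded: 20 + 120 + 56 + 120 + 56 + 220 = 592.
Subtract triples: 0 + 0 + 1 + 1 = 2.
By inclusion–exclusion the count is 2024 − 2559 + 592 − 2 = 55.

55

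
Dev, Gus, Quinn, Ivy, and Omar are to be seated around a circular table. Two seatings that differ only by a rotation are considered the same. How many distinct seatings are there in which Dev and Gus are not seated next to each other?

Without the restriction there are (4)! = 24 seatings.
Seatings with Dev beside Gus: treat them as a block with 2 internal orders, giving 2 × (3)! = 12.
Subtracting, 24 − 12 = 12.

12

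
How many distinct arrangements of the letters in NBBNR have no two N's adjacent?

18

There are 5!/(2!·2!) = 30 arrangements of NBBNR in total.
If the two N's are adjacent, glue them into one block, leaving 4 items to arrange: (4)!/(2!) = 12 ways.
Hence 30 − 12 = 18.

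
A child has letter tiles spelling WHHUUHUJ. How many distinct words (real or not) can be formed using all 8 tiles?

The 8 letters of WHHUUHUJ have repeats: H appearing 3 times and U appearing 3 times.
So there are 8! / (3!·3!) = 1120 distinguishable arrangements.

1120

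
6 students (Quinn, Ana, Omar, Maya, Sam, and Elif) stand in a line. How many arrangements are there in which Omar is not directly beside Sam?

480

There are 6! = 720 arrangements in all. If Omar and Sam are adjacent, merging them into one block gives 2·(5)! = 240 arrangements.
Complementary counting: 720 − 240 = 480.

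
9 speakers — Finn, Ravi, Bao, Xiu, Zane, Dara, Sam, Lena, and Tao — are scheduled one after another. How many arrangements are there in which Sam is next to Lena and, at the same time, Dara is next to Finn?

20160

Treat {Sam,Lena} as one block (2 orders) and {Dara,Finn} as another (2 orders).
That leaves 7 units to arrange: 2 × 2 × 7! = 4 × 5040 = 20160.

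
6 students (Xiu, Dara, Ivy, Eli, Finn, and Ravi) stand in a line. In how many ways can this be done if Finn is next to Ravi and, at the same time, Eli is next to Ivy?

96

Treat {Finn,Ravi} as one block (2 orders) and {Eli,Ivy} as another (2 orders).
That leaves 4 units to arrange: 2 × 2 × 4! = 4 × 24 = 96.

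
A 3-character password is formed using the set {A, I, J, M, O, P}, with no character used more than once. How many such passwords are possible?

120

Choose and order 3 of the 6 symbols: the first character has 6 options, the next 5, then 4.
6 × 5 × 4 = 120.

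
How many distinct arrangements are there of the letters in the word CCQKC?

20

CCQKC has 5 letters with C appearing 3 times.
Dividing 5! = 120 by 3! = 6 for the repeated letters gives 20.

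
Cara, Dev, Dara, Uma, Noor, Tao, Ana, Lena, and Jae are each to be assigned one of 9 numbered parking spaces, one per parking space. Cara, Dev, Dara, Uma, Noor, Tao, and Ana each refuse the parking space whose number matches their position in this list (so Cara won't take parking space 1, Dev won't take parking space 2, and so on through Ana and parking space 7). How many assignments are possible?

Let Aᵢ (for 1 ≤ i ≤ 7) be the placements that put person i in their forbidden parking space. Any j of these fix j positions, leaving (9−j)! ways to fill the rest, and there are C(7,j) ways to pick which j.
By inclusion–exclusion, the number of valid placements is Σ_{j=0}^{7} (−1)^j C(7,j)·(9−j)!.
Computing: 362880 − 282240 + 105840 − 25200 + 4200 − 504 + 42 − 2 = 165016.

165016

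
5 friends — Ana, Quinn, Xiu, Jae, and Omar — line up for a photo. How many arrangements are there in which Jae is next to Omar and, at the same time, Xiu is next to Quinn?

Treat {Jae,Omar} as one block (2 orders) and {Xiu,Quinn} as another (2 orders).
That leaves 3 units to arrange: 2 × 2 × 3! = 4 × 6 = 24.

24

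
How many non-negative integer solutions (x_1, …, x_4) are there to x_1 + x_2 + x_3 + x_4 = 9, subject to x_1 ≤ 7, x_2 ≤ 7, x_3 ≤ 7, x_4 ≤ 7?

204

Without the upper bounds there are C(12,3) = 220 ways to split 9 among 4 variables.
Subtract solutions that violate a single cap (substitute x_i' = x_i − (cap_i+1)): x_1 ≥ 8 gives C(4,3) = 4; x_2 ≥ 8 gives C(4,3) = 4; x_3 ≥ 8 gives C(4,3) = 4; x_4 ≥ 8 gives C(4,3) = 4. Together 16.
No two caps can be exceeded simultaneously, so the pair terms are all 0.
By inclusion–exclusion the count is 220 − 16 + 0 = 204.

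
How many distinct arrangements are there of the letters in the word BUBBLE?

Letter multiplicities in BUBBLE: B×3, E×1, L×1, U×1.
The number of distinct arrangements is 6!/(3!) = 720/6 = 120.

120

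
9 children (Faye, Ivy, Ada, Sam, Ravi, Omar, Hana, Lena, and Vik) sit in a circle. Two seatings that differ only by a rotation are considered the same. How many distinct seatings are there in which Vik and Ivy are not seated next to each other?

30240

All circular seatings of 9 people number (8)! = 40320.
Seatings with Vik beside Ivy: treat them as a block with 2 internal orders, giving 2 × (7)! = 10080.
Subtracting, 40320 − 10080 = 30240.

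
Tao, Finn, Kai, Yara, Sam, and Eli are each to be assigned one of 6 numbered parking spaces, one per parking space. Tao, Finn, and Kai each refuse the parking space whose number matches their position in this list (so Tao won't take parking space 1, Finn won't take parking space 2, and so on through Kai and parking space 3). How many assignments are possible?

426

Let Aᵢ (for i ∈ {1, 2, 3}) be the placements that put person i in their forbidden parking space. Any j of these fix j positions, leaving (6−j)! ways to fill the rest, and there are C(3,j) ways to pick which j.
By inclusion–exclusion, the number of valid placements is Σ_{j=0}^{3} (−1)^j C(3,j)·(6−j)!.
Computing: 720 − 360 + 72 − 6 = 426.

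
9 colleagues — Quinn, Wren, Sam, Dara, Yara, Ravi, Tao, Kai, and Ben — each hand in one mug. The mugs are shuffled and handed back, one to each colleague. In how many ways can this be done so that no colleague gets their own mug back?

133496

This is the derangement count D_9: permutations of 9 items with no fixed point.
By inclusion–exclusion this is Σ_{j=0}^{9} (−1)^j C(9,j)·(9−j)!.
Computing: 362880 − 362880 + 181440 − 60480 + 15120 − 3024 + 504 − 72 + 9 − 1 = 133496.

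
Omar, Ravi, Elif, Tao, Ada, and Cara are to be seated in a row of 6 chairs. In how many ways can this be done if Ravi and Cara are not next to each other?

480

Of the 6! = 720 arrangements, those with Ravi and Cara adjacent number 2 × 5! = 240 (treat the pair as a block with 2 internal orders).
Complementary counting: 720 − 240 = 480.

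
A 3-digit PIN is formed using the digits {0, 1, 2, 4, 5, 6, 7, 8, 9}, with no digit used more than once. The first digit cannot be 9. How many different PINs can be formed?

448

The first digit has 9−1 = 8 choices (anything except 9).
The remaining 2 digits are filled from the other 8 symbols without repetition: 8 × 7 = 56.
Total: 8 × 56 = 448.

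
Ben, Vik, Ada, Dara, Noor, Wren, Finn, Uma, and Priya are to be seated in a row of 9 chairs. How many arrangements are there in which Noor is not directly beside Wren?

There are 9! = 362880 arrangements in all. If Noor and Wren are adjacent, merging them into one block gives 2·(8)! = 80640 arrangements.
Complementary counting: 362880 − 80640 = 282240.

282240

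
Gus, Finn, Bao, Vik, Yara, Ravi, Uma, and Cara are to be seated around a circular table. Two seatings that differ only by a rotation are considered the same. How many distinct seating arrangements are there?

5040

Fix one person's seat to break rotational symmetry; the remaining 7 people can be arranged in (7)! = 5040 ways.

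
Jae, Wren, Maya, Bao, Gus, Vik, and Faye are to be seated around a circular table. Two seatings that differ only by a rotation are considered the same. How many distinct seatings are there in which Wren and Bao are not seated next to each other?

480

Without the restriction there are (6)! = 720 seatings.
Those with Wren next to Bao: fuse the pair into one unit and seat 6 units around a circle — 2·(5)! = 240.
Subtracting, 720 − 240 = 480.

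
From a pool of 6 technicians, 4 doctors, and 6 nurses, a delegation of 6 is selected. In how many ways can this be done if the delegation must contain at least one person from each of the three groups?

Unrestricted: C(16,6) = 8008 ways to pick any 6 of the 16.
Subtract selections that omit an entire group: no technicians → C(10,6) = 210; no doctors → C(12,6) = 924; no nurses → C(10,6) = 210.
Add back selections omitting two groups (i.e. drawn from a single group): C(6,6) + C(4,6) + C(6,6) = 2.
By inclusion–exclusion: 8008 − 1344 + 2 = 6666.

6666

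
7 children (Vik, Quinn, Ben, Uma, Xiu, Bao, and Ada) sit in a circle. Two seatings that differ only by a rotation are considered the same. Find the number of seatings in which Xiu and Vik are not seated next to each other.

Without the restriction there are (6)! = 720 seatings.
Seatings with Xiu beside Vik: treat them as a block with 2 internal orders, giving 2 × (5)! = 240.
Subtracting, 720 − 240 = 480.

480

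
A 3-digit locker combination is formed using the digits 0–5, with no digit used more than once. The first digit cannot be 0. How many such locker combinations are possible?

The first digit has 6−1 = 5 choices (anything except 0).
The remaining 2 digits are filled from the other 5 symbols without repetition: 5 × 4 = 20.
Total: 5 × 20 = 100.

100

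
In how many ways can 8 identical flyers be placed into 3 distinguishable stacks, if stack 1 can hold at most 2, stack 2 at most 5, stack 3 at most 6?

By stars and bars, unrestricted non-negative solutions to x_1+…+x_3 = 8 number C(8+2,2) = 45.
Subtract solutions that violate a single cap (substitute x_i' = x_i − (cap_i+1)): x_1 ≥ 3 gives C(7,2) = 21; x_2 ≥ 6 gives C(4,2) = 6; x_3 ≥ 7 gives C(3,2) = 3. Together 30.
No two caps can be exceeded simultaneously, so the pair terms are all 0.
By inclusion–exclusion the count is 45 − 30 + 0 = 15.

15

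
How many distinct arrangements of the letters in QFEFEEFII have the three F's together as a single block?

420

Treat the 3 copies of F as a single block. The multiset to arrange is then {FFF, E, E, E, I, I, Q}, 7 items in all.
That gives (7)!/(3!·2!) = 420 arrangements.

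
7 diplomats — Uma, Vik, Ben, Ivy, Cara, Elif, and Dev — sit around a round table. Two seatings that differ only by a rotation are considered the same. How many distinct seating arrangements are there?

720

Fix one person's seat to break rotational symmetry; the remaining 6 people can be arranged in (6)! = 720 ways.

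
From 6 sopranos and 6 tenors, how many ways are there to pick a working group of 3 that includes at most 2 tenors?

200

Split by how many tenors are chosen (0 through 2).
Sum: C(6,0)·C(6,3) + C(6,1)·C(6,2) + C(6,2)·C(6,1) = 20 + 90 + 90 = 200.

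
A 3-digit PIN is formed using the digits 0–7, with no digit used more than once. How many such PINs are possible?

336

Choose and order 3 of the 8 symbols: the first digit has 8 options, the next 7, then 6.
8 × 7 × 6 = 336.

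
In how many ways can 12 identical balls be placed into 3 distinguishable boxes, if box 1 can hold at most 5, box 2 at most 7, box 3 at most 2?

Ignoring the caps, the number of non-negative solutions to x_1+…+x_3 = 12 is C(14,2) = 91.
Subtract solutions that violate a single cap (substitute x_i' = x_i − (cap_i+1)): x_1 ≥ 6 gives C(8,2) = 28; x_2 ≥ 8 gives C(6,2) = 15; x_3 ≥ 3 gives C(11,2) = 55. Together 98.
Add back pairs where two caps are both exceeded: 0 + 10 + 3 = 13.
By inclusion–exclusion the count is 91 − 98 + 13 = 6.

6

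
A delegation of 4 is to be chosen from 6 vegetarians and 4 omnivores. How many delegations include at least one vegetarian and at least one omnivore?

194

With no constraint there are C(10,4) = 210 possible selections.
Subtract selections that omit an entire group: no vegetarians → C(4,4) = 1; no omnivores → C(6,4) = 15.
Both groups omitted at once is impossible, so 210 − 16 = 194.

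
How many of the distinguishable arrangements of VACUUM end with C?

60

With the last slot taken by C, it remains to arrange the other 5 letters (VAUUM).
Those 5 letters have U appearing twice, giving (5)!/(2!) = 60.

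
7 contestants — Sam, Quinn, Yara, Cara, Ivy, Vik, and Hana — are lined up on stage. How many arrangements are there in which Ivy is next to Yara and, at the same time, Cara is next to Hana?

480

Treat {Ivy,Yara} as one block (2 orders) and {Cara,Hana} as another (2 orders).
That leaves 5 units to arrange: 2 × 2 × 5! = 4 × 120 = 480.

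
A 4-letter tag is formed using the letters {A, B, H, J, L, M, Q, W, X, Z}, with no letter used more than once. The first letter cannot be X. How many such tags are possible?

The first letter has 10−1 = 9 choices (anything except X).
The remaining 3 letters are filled from the other 9 symbols without repetition: 9 × 8 × 7 = 504.
Total: 9 × 504 = 4536.

4536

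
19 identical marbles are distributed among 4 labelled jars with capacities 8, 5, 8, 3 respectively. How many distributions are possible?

52

Without the upper bounds there are C(22,3) = 1540 ways to split 19 among 4 jars.
Subtract solutions that violate a single cap (substitute x_i' = x_i − (cap_i+1)): x_1 ≥ 9 gives C(13,3) = 286; x_2 ≥ 6 gives C(16,3) = 560; x_3 ≥ 9 gives C(13,3) = 286; x_4 ≥ 4 gives C(18,3) = 816. Together 1948.
Add back pairs where two caps are both exceeded: 35 + 4 + 84 + 35 + 220 + 84 = 462.
Subtract triples: 0 + 1 + 0 + 1 = 2.
By inclusion–exclusion the count is 1540 − 1948 + 462 − 2 = 52.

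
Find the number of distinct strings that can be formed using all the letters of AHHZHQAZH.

AHHZHQAZH has 9 letters with A appearing twice, H appearing 4 times, and Z appearing twice.
Dividing 9! = 362880 by 4!·2!·2! = 96 for the repeated letters gives 3780.

3780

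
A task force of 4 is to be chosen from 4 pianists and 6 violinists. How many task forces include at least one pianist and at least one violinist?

194

Total 4-person selections from all 10: C(10,4) = 210.
Subtract selections that omit an entire group: no pianists → C(6,4) = 15; no violinists → C(4,4) = 1.
Both groups omitted at once is impossible, so 210 − 16 = 194.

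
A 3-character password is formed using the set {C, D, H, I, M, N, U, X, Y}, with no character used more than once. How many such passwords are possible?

Choose and order 3 of the 9 symbols: the first character has 9 options, the next 8, then 7.
9 × 8 × 7 = 504.

504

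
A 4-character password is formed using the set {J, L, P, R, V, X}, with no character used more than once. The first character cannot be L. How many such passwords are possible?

300

The first character has 6−1 = 5 choices (anything except L).
The remaining 3 characters are filled from the other 5 symbols without repetition: 5 × 4 × 3 = 60.
Total: 5 × 60 = 300.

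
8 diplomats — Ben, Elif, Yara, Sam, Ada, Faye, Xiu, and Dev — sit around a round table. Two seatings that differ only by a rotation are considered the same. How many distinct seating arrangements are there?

Around a circle, 8 distinct people have 8!/8 = (7)! = 5040 rotationally distinct seatings.

5040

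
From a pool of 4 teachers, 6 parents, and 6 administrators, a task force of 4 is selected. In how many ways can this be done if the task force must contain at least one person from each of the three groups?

936

With no constraint there are C(16,4) = 1820 possible selections.
Subtract selections that omit an entire group: no teachers → C(12,4) = 495; no parents → C(10,4) = 210; no administrators → C(10,4) = 210.
Add back selections omitting two groups (i.e. drawn from a single group): C(4,4) + C(6,4) + C(6,4) = 31.
By inclusion–exclusion: 1820 − 915 + 31 = 936.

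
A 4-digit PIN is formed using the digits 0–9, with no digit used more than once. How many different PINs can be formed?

This is a permutation of 4 out of 10: P(10,4) = 10!/6!.
That product is 10 × 9 × 8 × 7 = 5040.

5040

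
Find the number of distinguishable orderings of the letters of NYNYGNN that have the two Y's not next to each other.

75

Total arrangements of NYNYGNN: 7!/(4!·2!) = 105.
If the two Y's are adjacent, glue them into one block, leaving 6 items to arrange: (6)!/(4!) = 30 ways.
Hence 105 − 30 = 75.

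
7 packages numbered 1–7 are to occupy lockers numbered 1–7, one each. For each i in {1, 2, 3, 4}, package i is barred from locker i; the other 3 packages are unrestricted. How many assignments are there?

2790

Let Aᵢ (for 1 ≤ i ≤ 4) be the placements that put package i in its forbidden locker. Any j of these fix j positions, leaving (7−j)! ways to fill the rest, and there are C(4,j) ways to pick which j.
By inclusion–exclusion, the number of valid placements is Σ_{j=0}^{4} (−1)^j C(4,j)·(7−j)!.
Computing: 5040 − 2880 + 720 − 96 + 6 = 2790.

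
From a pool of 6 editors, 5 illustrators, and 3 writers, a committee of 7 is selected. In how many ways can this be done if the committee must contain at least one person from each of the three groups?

3058

Total 7-person selections from all 14: C(14,7) = 3432.
Subtract selections that omit an entire group: no editors → C(8,7) = 8; no illustrators → C(9,7) = 36; no writers → C(11,7) = 330.
Add back selections omitting two groups (i.e. drawn from a single group): C(6,7) + C(5,7) + C(3,7) = 0.
By inclusion–exclusion: 3432 − 374 + 0 = 3058.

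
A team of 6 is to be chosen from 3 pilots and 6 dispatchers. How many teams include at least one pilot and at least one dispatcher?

Unrestricted: C(9,6) = 84 ways to pick any 6 of the 9.
Selections missing a whole group: no pilots → C(6,6) = 1; no dispatchers → C(3,6) = 0.
Both groups omitted at once is impossible, so 84 − 1 = 83.

83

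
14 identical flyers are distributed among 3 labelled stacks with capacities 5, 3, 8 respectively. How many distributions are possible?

6

By stars and bars, unrestricted non-negative solutions to x_1+…+x_3 = 14 number C(14+2,2) = 120.
Subtract solutions that violate a single cap (substitute x_i' = x_i − (cap_i+1)): x_1 ≥ 6 gives C(10,2) = 45; x_2 ≥ 4 gives C(12,2) = 66; x_3 ≥ 9 gives C(7,2) = 21. Together 132.
Add back pairs where two caps are both exceeded: 15 + 0 + 3 = 18.
By inclusion–exclusion the count is 120 − 132 + 18 = 6.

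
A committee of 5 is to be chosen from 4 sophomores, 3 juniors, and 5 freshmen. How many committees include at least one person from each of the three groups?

590

Total 5-person selections from all 12: C(12,5) = 792.
Selections missing a whole group: no sophomores → C(8,5) = 56; no juniors → C(9,5) = 126; no freshmen → C(7,5) = 21.
Add back selections omitting two groups (i.e. drawn from a single group): C(4,5) + C(3,5) + C(5,5) = 1.
By inclusion–exclusion: 792 − 203 + 1 = 590.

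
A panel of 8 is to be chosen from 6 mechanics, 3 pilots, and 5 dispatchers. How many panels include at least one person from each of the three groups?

With no constraint there are C(14,8) = 3003 possible selections.
Subtract selections that omit an entire group: no mechanics → C(8,8) = 1; no pilots → C(11,8) = 165; no dispatchers → C(9,8) = 9.
Add back selections omitting two groups (i.e. drawn from a single group): C(6,8) + C(3,8) + C(5,8) = 0.
By inclusion–exclusion: 3003 − 175 + 0 = 2828.

2828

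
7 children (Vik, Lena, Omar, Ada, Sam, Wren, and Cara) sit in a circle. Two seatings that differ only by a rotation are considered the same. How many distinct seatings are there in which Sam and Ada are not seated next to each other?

Without the restriction there are (6)! = 720 seatings.
Seatings with Sam beside Ada: treat them as a block with 2 internal orders, giving 2 × (5)! = 240.
Subtracting, 720 − 240 = 480.

480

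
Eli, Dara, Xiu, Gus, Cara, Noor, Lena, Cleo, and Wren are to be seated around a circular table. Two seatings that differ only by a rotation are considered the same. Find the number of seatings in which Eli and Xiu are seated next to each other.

Glue Eli and Xiu into a block (2 internal orders). Seating 8 units around a circle gives (7)! arrangements.
So 2 × (7)! = 2 × 5040 = 10080.

10080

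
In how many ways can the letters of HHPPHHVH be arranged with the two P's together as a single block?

Treat the 2 copies of P as a single block. The multiset to arrange is then {PP, H, H, H, H, H, V}, 7 items in all.
That gives (7)!/(5!) = 42 arrangements.

42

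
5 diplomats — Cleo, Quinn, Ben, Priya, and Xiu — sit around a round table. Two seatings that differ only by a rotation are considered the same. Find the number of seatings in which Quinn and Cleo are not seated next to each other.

All circular seatings of 5 people number (4)! = 24.
Seatings with Quinn beside Cleo: treat them as a block with 2 internal orders, giving 2 × (3)! = 12.
Subtracting, 24 − 12 = 12.

12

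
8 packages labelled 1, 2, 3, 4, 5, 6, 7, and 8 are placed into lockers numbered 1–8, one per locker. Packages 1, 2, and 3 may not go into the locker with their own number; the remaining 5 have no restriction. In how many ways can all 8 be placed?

27240

Let Aᵢ (for i ∈ {1, 2, 3}) be the placements that put package i in its forbidden locker. Any j of these fix j positions, leaving (8−j)! ways to fill the rest, and there are C(3,j) ways to pick which j.
By inclusion–exclusion, the number of valid placements is Σ_{j=0}^{3} (−1)^j C(3,j)·(8−j)!.
Computing: 40320 − 15120 + 2160 − 120 = 27240.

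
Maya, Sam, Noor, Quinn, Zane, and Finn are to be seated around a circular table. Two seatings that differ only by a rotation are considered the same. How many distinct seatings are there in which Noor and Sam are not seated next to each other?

Without the restriction there are (5)! = 120 seatings.
Seatings with Noor beside Sam: treat them as a block with 2 internal orders, giving 2 × (4)! = 48.
Subtracting, 120 − 48 = 72.

72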